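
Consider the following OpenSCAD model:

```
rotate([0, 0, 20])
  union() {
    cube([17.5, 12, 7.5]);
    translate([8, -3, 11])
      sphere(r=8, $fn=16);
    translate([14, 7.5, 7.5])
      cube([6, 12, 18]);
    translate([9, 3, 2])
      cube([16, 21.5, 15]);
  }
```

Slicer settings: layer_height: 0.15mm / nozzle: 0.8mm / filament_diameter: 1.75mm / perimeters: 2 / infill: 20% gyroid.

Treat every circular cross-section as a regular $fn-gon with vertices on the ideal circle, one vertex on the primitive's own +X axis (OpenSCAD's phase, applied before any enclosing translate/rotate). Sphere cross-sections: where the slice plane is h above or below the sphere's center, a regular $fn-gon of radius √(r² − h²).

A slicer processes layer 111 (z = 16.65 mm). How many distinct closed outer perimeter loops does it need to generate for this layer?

At z = 16.65 mm: the cube does not reach this height (z outside [0, 7.5]); the r=8 sphere at (8, -3) slices to a regular 16-gon of circumradius 5.664 (√(r²−h²) with h=5.65 from center); the cube at (14, 7.5) (footprint 6×12) is included at this height; the 16×21.5 cube at (9, 3) contributes its full rectangle; Taking the union: the regions partially overlap (shared area 72.00 mm²), so overlapping operands fuse into one piece — 2 connected regions; (whole slice rotated 20° about Z — lengths, areas and connectivity unchanged). The result has 2 disconnected regions.

2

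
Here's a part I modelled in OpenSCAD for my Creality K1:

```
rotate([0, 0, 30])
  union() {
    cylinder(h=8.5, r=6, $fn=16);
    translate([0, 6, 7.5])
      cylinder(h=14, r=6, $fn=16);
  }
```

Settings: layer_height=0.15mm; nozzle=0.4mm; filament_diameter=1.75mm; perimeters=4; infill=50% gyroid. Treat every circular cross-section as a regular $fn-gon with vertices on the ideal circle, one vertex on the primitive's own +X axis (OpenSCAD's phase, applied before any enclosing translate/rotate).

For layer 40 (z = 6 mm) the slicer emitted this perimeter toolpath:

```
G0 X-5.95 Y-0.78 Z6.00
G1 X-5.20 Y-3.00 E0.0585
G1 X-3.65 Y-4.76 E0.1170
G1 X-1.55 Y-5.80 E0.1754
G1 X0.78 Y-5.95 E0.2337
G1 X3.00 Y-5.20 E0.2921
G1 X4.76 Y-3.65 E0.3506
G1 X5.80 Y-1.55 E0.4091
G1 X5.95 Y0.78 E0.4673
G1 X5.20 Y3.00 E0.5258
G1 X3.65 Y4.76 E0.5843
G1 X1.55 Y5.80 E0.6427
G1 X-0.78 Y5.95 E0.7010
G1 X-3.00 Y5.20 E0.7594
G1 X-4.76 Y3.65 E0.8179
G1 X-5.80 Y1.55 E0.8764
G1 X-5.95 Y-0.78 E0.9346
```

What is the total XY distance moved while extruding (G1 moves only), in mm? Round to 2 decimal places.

37.47 mm

Sum the Euclidean lengths of each G1 segment: total = 37.47 mm.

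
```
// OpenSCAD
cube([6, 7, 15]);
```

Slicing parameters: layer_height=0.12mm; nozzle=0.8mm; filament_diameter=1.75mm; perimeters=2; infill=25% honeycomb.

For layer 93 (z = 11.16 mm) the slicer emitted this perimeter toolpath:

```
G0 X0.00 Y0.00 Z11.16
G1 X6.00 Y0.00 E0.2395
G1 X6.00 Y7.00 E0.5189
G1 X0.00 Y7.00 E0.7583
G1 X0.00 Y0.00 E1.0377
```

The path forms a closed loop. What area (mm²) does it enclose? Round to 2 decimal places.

Apply the shoelace formula to the sequence of (X, Y) vertices; enclosed area = 42.00 mm².

42.00 mm²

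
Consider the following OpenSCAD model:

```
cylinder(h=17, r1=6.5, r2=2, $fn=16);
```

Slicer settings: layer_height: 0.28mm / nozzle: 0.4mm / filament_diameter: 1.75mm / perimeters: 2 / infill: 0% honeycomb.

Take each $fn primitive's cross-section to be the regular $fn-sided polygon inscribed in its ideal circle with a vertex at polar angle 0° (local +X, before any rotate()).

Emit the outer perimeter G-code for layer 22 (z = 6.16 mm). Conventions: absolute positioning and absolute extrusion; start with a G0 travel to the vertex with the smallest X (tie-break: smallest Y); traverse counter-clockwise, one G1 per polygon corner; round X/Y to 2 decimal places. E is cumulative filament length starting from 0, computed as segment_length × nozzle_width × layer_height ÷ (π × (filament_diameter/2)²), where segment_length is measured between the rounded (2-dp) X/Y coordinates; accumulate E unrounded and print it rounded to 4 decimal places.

At z = 6.16 mm: the cone contributes a regular 16-gon of circumradius 4.869 (interpolated between r1=6.5 and r2=2 at t=0.362). The outline is a single polygon with 16 vertices. Extrusion per mm of travel: 0.4 × 0.28 / (π × 0.875²) = 0.046564. Accumulating E over each segment gives final E = 1.4152.

G0 X-4.87 Y0.00 Z6.16
G1 X-4.50 Y-1.86 E0.0883
G1 X-3.44 Y-3.44 E0.1769
G1 X-1.86 Y-4.50 E0.2655
G1 X0.00 Y-4.87 E0.3538
G1 X1.86 Y-4.50 E0.4421
G1 X3.44 Y-3.44 E0.5307
G1 X4.50 Y-1.86 E0.6193
G1 X4.87 Y0.00 E0.7076
G1 X4.50 Y1.86 E0.7959
G1 X3.44 Y3.44 E0.8845
G1 X1.86 Y4.50 E0.9731
G1 X0.00 Y4.87 E1.0614
G1 X-1.86 Y4.50 E1.1497
G1 X-3.44 Y3.44 E1.2383
G1 X-4.50 Y1.86 E1.3269
G1 X-4.87 Y0.00 E1.4152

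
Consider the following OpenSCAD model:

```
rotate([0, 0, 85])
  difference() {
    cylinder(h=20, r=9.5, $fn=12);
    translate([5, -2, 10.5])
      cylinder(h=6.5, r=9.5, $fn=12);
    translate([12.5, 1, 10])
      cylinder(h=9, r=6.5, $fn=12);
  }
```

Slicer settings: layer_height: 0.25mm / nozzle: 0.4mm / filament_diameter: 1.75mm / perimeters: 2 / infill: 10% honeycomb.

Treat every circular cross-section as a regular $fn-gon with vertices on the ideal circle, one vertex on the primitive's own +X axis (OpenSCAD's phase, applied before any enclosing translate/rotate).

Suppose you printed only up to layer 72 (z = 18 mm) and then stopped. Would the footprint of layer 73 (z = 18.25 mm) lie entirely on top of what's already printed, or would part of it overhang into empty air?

Compare the two slices. At z = 18: the r=9.5 cylinder contributes a regular 12-gon of circumradius 9.5 (area = (12/2)·9.500²·sin(360°/12) = 270.75 mm²); the cylinder at (5, -2) is not intersected at this z (z outside [10.5, 17]); the cylinder at (12.5, 1): section is a regular 12-gon, circumradius r=6.5 (area = (12/2)·6.500²·sin(360°/12) = 126.75 mm²); Taking the first minus the rest: starting from the r=9.5 cylinder (270.75 mm²), the r=6.5 cylinder at (12.5, 1) partially overlaps it — only the 19.21 mm² overlap (of its 126.75 mm²) is removed, clipping the outline — area = 251.54 mm²; (whole slice rotated 85° about Z — lengths, areas and connectivity unchanged). At z = 18.25: the cylinder: section is a regular 12-gon, circumradius r=9.5 (area = (12/2)·9.500²·sin(360°/12) = 270.75 mm²); the cylinder at (5, -2) does not reach this height (z outside [10.5, 17]); the r=6.5 cylinder at (12.5, 1) gives a regular 12-gon of circumradius 6.5 (constant along its height) (area = (12/2)·6.500²·sin(360°/12) = 126.75 mm²); After the difference (first − rest): starting from the r=9.5 cylinder (270.75 mm²), the r=6.5 cylinder at (12.5, 1) partially overlaps it — only the 19.21 mm² overlap (of its 126.75 mm²) is removed, clipping the outline — area = 251.54 mm²; (rotated 85° about Z; rotation is an isometry so areas/perimeters/island counts are preserved). Checking containment: the cross-section at z = 18.25 is a subset of the cross-section at z = 18.

entirely on top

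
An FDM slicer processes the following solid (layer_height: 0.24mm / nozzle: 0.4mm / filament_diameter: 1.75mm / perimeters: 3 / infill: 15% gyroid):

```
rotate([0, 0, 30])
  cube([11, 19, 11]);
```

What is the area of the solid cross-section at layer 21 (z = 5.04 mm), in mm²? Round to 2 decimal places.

At z = 5.04 mm: the 11×19 cube contributes its full rectangle (area 209.00 mm²); (whole slice rotated 30° about Z — lengths, areas and connectivity unchanged). Overall, the cross-section is a single solid region. Net area = 209.00 mm².

209.00 mm²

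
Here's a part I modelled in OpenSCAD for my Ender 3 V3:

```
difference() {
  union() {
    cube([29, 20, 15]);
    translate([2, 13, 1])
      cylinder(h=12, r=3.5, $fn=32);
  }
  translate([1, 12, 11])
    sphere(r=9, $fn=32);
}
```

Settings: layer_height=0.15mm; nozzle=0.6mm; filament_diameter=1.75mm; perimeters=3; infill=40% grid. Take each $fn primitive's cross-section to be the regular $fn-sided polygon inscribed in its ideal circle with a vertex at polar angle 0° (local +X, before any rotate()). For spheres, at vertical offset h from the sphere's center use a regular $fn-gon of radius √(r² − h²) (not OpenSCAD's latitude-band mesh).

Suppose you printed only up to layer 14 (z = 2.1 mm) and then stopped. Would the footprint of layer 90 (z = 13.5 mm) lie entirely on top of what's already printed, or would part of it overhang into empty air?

Compare the two slices. At z = 2.1: the 29×20 cube contributes its full rectangle (area 580.00 mm²); the r=3.5 cylinder at (2, 13) contributes a regular 32-gon of circumradius 3.5 (area = (32/2)·3.500²·sin(360°/32) = 38.24 mm²); Combining (union): the regions partially overlap — summed areas 618.24 mm² minus the doubly-counted overlap 32.27 mm² gives 585.97 mm² — area = 585.97 mm²; the r=9 sphere at (1, 12) contributes a regular 32-gon of circumradius √(9²−8.9²) = 1.338 (area = (32/2)·1.338²·sin(360°/32) = 5.59 mm²); Subtracting the remaining from the first: starting from the result so far (585.97 mm²), the r=9 sphere at (1, 12) lies wholly inside it (removes its full 5.59 mm² and its 8.39 mm outline becomes a hole wall) — area = 580.38 mm². At z = 13.5: the 29×20 cube contributes its full rectangle (area 580.00 mm²); the cylinder at (2, 13) is not intersected at this z (z outside [1, 13]); Taking the union: only the 29×20 cube is present, so the union is just that shape — area = 580.00 mm²; the r=9 sphere at (1, 12) slices to a regular 32-gon of circumradius 8.646 (√(r²−h²) with h=2.5 from center) (area = (32/2)·8.646²·sin(360°/32) = 233.33 mm²); After the difference (first − rest): starting from that combined region (580.00 mm²), the r=9 sphere at (1, 12) partially overlaps it — only the 131.93 mm² overlap (of its 233.33 mm²) is removed, clipping the outline — area = 448.07 mm². Checking containment: the cross-section at z = 13.5 is a subset of the cross-section at z = 2.1.

entirely on top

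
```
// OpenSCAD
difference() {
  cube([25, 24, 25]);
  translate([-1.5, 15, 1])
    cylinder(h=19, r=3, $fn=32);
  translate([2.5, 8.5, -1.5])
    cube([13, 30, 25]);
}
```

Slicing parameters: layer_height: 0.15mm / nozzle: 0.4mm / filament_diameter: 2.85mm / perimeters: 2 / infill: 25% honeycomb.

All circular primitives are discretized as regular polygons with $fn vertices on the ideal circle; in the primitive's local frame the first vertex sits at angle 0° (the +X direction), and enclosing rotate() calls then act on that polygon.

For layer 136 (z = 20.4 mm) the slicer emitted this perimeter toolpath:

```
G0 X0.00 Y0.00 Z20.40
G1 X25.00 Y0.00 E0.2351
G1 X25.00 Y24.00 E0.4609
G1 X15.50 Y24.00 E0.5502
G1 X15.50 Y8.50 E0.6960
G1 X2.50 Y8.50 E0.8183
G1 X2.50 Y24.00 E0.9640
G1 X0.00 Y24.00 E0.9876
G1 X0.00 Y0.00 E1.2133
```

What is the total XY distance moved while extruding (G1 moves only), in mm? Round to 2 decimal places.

129.00 mm

Sum the Euclidean lengths of each G1 segment: total = 129.00 mm.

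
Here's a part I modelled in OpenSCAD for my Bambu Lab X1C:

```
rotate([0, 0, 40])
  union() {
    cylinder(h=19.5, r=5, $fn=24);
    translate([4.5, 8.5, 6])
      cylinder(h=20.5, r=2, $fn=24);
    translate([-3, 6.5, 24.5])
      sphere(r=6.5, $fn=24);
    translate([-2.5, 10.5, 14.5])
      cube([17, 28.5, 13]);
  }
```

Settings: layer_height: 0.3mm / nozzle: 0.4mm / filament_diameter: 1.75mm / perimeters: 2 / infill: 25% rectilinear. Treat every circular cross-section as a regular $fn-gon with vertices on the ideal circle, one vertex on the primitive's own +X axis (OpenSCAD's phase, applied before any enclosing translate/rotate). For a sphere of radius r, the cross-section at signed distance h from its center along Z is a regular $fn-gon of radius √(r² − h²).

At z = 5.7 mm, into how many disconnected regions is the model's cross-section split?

At z = 5.7 mm: the cylinder: section is a regular 24-gon, circumradius r=5; the cylinder at (4.5, 8.5) is not intersected at this z (z outside [6, 26.5]); the sphere at (-3, 6.5) does not reach this height (|z−center|=18.800 > r=6.5); the cube at (-2.5, 10.5) is not intersected at this z (z outside [14.5, 27.5]); Combining (union): only the r=5 cylinder is present, so the union is just that shape — 1 connected region; (whole slice rotated 40° about Z — lengths, areas and connectivity unchanged). The result has 1 disconnected region.

1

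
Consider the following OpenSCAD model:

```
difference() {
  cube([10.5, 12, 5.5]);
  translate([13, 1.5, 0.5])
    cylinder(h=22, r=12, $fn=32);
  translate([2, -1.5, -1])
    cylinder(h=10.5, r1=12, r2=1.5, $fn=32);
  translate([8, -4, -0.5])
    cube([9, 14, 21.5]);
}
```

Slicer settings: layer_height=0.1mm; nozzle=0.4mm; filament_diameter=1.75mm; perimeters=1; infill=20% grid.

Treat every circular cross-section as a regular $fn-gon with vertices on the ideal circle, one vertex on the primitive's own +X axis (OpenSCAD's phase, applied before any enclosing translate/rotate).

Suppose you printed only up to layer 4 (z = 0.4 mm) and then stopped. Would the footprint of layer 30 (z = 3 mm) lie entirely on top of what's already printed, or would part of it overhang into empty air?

Compare the two slices. At z = 0.4: the 10.5×12 cube contributes its full rectangle (area 126.00 mm²); the cylinder at (13, 1.5) is not intersected at this z (z outside [0.5, 22.5]); the cone at (2, -1.5) (r1=12→r2=1.5) has section circumradius 10.600 here — a regular 32-gon (area = (32/2)·10.600²·sin(360°/32) = 350.73 mm²); the 9×14 cube at (8, -4) contributes its full rectangle (area 126.00 mm²); After the difference (first − rest): starting from the 10.5×12 cube (126.00 mm²), the cone at (2, -1.5) partially overlaps it — only the 84.10 mm² overlap (of its 350.73 mm²) is removed, clipping the outline; the 9×14 cube at (8, -4) partially overlaps it — only the 9.71 mm² overlap (of its 126.00 mm²) is removed, clipping the outline — area = 32.19 mm². At z = 3: the cube is present — its section is the full 10.5×12 rectangle (area 126.00 mm²); the cylinder at (13, 1.5): section is a regular 32-gon, circumradius r=12 (area = (32/2)·12.000²·sin(360°/32) = 449.49 mm²); the cone at (2, -1.5) contributes a regular 32-gon of circumradius 8.000 (interpolated between r1=12 and r2=1.5 at t=0.381) (area = (32/2)·8.000²·sin(360°/32) = 199.77 mm²); the cube at (8, -4) (footprint 9×14) is included at this height (area 126.00 mm²); Subtracting the remaining from the first: starting from the 10.5×12 cube (126.00 mm²), the r=12 cylinder at (13, 1.5) partially overlaps it — only the 94.61 mm² overlap (of its 449.49 mm²) is removed, clipping the outline; the cone at (2, -1.5) partially overlaps it — only the 8.37 mm² overlap (of its 199.77 mm²) is removed, clipping the outline; the 9×14 cube at (8, -4) misses the remaining region (no effect) — area = 23.02 mm². Checking containment: at z = 3 the cross-section extends beyond the z = 0.4 cross-section by about 7.35 mm².

part overhangs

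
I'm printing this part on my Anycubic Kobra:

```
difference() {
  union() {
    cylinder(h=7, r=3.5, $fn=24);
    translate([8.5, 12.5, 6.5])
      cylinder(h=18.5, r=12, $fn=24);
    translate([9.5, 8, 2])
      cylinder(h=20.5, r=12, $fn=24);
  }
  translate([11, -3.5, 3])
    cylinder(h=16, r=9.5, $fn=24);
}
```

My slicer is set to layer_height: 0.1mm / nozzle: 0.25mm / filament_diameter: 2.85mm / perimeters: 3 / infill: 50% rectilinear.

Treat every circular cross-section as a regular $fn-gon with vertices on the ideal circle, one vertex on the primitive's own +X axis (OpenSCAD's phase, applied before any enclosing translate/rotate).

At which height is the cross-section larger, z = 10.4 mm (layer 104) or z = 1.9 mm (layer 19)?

Layer 104 (z = 10.4): the cylinder is absent (z outside [0, 7]); the cylinder at (8.5, 12.5): section is a regular 24-gon, circumradius r=12 (area = (24/2)·12.000²·sin(360°/24) = 447.24 mm²); the r=12 cylinder at (9.5, 8) contributes a regular 24-gon of circumradius 12 (area = (24/2)·12.000²·sin(360°/24) = 447.24 mm²); Taking the union: the regions partially overlap — summed areas 894.48 mm² minus the doubly-counted overlap 337.95 mm² gives 556.52 mm² — area = 556.52 mm²; the r=9.5 cylinder at (11, -3.5) contributes a regular 24-gon of circumradius 9.5 (area = (24/2)·9.500²·sin(360°/24) = 280.30 mm²); Taking the first minus the rest: starting from that combined region (556.52 mm²), the r=9.5 cylinder at (11, -3.5) partially overlaps it — only the 122.02 mm² overlap (of its 280.30 mm²) is removed, clipping the outline — area = 434.50 mm². So its area = 434.50 mm². Layer 19 (z = 1.9): the r=3.5 cylinder gives a regular 24-gon of circumradius 3.5 (constant along its height) (area = (24/2)·3.500²·sin(360°/24) = 38.05 mm²); the cylinder at (8.5, 12.5) is not intersected at this z (z outside [6.5, 25]); the cylinder at (9.5, 8) does not reach this height (z outside [2, 22.5]); Taking the union: only the r=3.5 cylinder is present, so the union is just that shape — area = 38.05 mm²; the cylinder at (11, -3.5) does not reach this height (z outside [3, 19]); After the difference (first − rest): none of the subtracted shapes is present at this height, so that combined region is unchanged — area = 38.05 mm². So its area = 38.05 mm². Layer 104 is larger (434.50 vs 38.05 mm²).

layer 104 (z = 10.4 mm)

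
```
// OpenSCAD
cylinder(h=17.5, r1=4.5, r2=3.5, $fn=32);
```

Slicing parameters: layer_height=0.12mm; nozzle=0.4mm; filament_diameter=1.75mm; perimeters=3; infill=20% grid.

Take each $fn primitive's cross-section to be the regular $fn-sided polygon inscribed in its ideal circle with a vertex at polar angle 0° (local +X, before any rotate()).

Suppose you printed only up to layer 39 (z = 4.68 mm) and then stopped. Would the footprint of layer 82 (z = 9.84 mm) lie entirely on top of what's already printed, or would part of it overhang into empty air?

entirely on top

Compare the two slices. At z = 4.68: the cone contributes a regular 32-gon of circumradius 4.233 (interpolated between r1=4.5 and r2=3.5 at t=0.267) (area = (32/2)·4.233²·sin(360°/32) = 55.92 mm²). At z = 9.84: the cone: at t=0.562 of its height the radius interpolates to r₁+(r₂−r₁)t = 3.938, giving a regular 32-gon of that circumradius (area = (32/2)·3.938²·sin(360°/32) = 48.40 mm²). Checking containment: the cross-section at z = 9.84 is a subset of the cross-section at z = 4.68.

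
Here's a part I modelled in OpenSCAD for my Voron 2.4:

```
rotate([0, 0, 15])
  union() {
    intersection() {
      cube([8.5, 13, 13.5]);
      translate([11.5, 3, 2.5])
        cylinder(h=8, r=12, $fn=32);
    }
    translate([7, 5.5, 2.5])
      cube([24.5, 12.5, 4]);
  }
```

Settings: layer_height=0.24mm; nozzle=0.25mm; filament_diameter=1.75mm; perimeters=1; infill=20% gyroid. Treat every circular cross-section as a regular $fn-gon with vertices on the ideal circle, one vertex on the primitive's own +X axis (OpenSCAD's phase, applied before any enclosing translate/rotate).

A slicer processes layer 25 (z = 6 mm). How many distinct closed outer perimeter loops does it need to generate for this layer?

1

At z = 6 mm: the 8.5×13 cube contributes its full rectangle; the r=12 cylinder at (11.5, 3) contributes a regular 32-gon of circumradius 12; After intersecting: the r=12 cylinder at (11.5, 3) partially overlaps the 8.5×13 cube; clipping to the common part keeps 98.12 mm² — 1 connected region; the cube at (7, 5.5) is present — its section is the full 24.5×12.5 rectangle; Combining (union): the regions partially overlap (shared area 11.25 mm²), so overlapping operands fuse into one piece — 1 connected region; (rotated 15° about Z; rotation is an isometry so areas/perimeters/island counts are preserved). The result has 1 disconnected region.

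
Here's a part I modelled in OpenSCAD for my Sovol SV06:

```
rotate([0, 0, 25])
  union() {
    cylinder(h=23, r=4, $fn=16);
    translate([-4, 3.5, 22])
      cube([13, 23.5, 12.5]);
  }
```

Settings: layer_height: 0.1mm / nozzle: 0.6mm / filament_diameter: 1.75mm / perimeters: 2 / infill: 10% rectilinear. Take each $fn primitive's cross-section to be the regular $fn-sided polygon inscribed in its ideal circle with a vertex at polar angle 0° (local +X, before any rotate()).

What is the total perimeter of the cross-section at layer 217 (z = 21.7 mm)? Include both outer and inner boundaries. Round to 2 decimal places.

24.97 mm

At z = 21.7 mm: the r=4 cylinder gives a regular 16-gon of circumradius 4 (constant along its height) (perimeter = 2·16·4.000·sin(180°/16) = 24.97 mm); the cube at (-4, 3.5) is not intersected at this z (z outside [22, 34.5]); Merging all regions: only the r=4 cylinder is present, so the union is just that shape — boundary = 24.97 mm; (whole slice rotated 25° about Z — lengths, areas and connectivity unchanged). Overall, the cross-section is a single solid region. Total boundary length (outer) = 24.97 mm.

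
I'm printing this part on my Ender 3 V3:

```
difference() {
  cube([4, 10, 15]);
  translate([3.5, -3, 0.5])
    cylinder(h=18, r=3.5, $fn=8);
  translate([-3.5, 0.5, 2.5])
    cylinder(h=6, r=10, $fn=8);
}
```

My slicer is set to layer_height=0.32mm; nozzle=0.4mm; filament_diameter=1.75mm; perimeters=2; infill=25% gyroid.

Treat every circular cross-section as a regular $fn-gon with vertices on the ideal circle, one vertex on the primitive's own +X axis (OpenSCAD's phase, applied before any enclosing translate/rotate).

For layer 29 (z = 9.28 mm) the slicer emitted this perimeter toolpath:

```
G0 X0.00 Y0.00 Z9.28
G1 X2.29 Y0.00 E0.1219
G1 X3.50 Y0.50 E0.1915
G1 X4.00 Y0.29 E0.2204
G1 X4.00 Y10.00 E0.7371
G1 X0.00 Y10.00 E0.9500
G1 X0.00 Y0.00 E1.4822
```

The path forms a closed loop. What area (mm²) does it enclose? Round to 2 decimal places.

39.50 mm²

Apply the shoelace formula to the sequence of (X, Y) vertices; enclosed area = 39.50 mm².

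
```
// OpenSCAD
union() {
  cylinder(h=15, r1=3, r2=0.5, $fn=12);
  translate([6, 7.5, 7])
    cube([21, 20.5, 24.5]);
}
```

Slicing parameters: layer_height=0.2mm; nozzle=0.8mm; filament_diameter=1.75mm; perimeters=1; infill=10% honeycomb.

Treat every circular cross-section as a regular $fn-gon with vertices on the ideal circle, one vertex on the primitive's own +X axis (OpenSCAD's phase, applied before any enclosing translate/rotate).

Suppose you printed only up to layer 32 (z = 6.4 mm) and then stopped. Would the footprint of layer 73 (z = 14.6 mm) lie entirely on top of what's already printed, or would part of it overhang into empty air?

Compare the two slices. At z = 6.4: the cone (r1=3→r2=0.5) has section circumradius 1.933 here — a regular 12-gon (area = (12/2)·1.933²·sin(360°/12) = 11.21 mm²); the cube at (6, 7.5) is not intersected at this z (z outside [7, 31.5]); Combining (union): only the cone is present, so the union is just that shape — area = 11.21 mm². At z = 14.6: the cone (r1=3→r2=0.5) has section circumradius 0.567 here — a regular 12-gon (area = (12/2)·0.567²·sin(360°/12) = 0.96 mm²); the cube at (6, 7.5) (footprint 21×20.5) is included at this height (area 430.50 mm²); Combining (union): the 2 present regions are separate (no shared area or edge), so areas and boundary lengths simply add and each stays a separate island — area = 431.46 mm². Checking containment: at z = 14.6 the cross-section extends beyond the z = 6.4 cross-section by about 430.50 mm².

part overhangs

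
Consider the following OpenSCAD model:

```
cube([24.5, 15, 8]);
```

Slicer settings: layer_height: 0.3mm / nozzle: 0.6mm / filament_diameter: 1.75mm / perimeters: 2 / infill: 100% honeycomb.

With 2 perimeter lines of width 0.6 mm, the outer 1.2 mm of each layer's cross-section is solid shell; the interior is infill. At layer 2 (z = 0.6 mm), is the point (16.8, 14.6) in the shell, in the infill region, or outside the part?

shell

At z = 0.6 mm: the cube is present — its section is the full 24.5×15 rectangle. Overall, the cross-section is a single solid region. The nearest boundary edge runs (24.50, 15.00)→(0.00, 15.00); distance from the point to it = 0.40 mm. The point is inside the cross-section, 0.40 mm from the nearest boundary — within the 1.2 mm shell band (2 × 0.6).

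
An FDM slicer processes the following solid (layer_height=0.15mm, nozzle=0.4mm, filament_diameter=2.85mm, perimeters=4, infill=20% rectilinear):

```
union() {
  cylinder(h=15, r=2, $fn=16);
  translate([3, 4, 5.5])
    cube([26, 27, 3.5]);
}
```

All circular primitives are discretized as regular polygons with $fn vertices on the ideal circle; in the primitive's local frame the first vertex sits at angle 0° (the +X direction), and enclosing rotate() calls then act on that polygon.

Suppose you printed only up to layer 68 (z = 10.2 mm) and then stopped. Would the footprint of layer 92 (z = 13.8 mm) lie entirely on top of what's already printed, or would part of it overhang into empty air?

entirely on top

Compare the two slices. At z = 10.2: the cylinder: section is a regular 16-gon, circumradius r=2 (area = (16/2)·2.000²·sin(360°/16) = 12.25 mm²); the cube at (3, 4) is absent (z outside [5.5, 9]); Combining (union): only the r=2 cylinder is present, so the union is just that shape — area = 12.25 mm². At z = 13.8: the cylinder: section is a regular 16-gon, circumradius r=2 (area = (16/2)·2.000²·sin(360°/16) = 12.25 mm²); the cube at (3, 4) does not reach this height (z outside [5.5, 9]); Combining (union): only the r=2 cylinder is present, so the union is just that shape — area = 12.25 mm². Checking containment: the cross-section at z = 13.8 is a subset of the cross-section at z = 10.2.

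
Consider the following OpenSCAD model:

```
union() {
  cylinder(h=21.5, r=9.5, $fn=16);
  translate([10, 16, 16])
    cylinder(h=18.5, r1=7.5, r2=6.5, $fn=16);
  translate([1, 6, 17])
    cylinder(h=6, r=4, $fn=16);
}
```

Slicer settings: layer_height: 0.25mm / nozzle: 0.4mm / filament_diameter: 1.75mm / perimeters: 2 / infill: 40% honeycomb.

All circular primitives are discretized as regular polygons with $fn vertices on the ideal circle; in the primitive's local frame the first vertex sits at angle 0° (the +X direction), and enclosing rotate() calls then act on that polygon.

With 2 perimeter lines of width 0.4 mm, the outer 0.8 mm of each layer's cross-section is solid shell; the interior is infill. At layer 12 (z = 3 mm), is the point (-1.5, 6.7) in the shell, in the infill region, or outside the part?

At z = 3 mm: the cylinder: section is a regular 16-gon, circumradius r=9.5; the cone at (10, 16) does not reach this height (z outside [16, 34.5]); the cylinder at (1, 6) is absent (z outside [17, 23]); Combining (union): only the r=9.5 cylinder is present, so the union is just that shape — 1 connected region. Overall, the cross-section is a single solid region. The nearest boundary edge runs (0.00, 9.50)→(-3.64, 8.78); distance from the point to it = 2.45 mm. The point is inside the cross-section and 2.45 mm from the nearest boundary — more than the 0.8 mm shell width (2 × 0.4), so it's in the infill interior.

infill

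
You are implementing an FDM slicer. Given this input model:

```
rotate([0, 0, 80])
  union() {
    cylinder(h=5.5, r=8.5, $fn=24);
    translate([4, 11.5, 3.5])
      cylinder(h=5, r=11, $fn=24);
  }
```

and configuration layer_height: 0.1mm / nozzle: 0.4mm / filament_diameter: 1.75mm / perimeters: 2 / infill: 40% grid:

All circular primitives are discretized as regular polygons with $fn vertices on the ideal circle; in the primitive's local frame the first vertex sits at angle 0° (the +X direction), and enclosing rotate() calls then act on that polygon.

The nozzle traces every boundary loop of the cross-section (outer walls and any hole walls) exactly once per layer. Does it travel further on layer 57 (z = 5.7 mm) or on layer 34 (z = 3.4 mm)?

Layer 57 (z = 5.7): the cylinder does not reach this height (z outside [0, 5.5]); the cylinder at (4, 11.5): section is a regular 24-gon, circumradius r=11 (perimeter = 2·24·11.000·sin(180°/24) = 68.92 mm); Taking the union: only the r=11 cylinder at (4, 11.5) is present, so the union is just that shape — boundary = 68.92 mm; (rotated 80° about Z; rotation is an isometry so areas/perimeters/island counts are preserved). So its perimeter = 68.92 mm. Layer 34 (z = 3.4): the cylinder: section is a regular 24-gon, circumradius r=8.5 (perimeter = 2·24·8.500·sin(180°/24) = 53.25 mm); the cylinder at (4, 11.5) does not reach this height (z outside [3.5, 8.5]); Taking the union: only the r=8.5 cylinder is present, so the union is just that shape — boundary = 53.25 mm; (whole slice rotated 80° about Z — lengths, areas and connectivity unchanged). So its perimeter = 53.25 mm. Layer 57 is larger (68.92 vs 53.25 mm).

layer 57 (z = 5.7 mm)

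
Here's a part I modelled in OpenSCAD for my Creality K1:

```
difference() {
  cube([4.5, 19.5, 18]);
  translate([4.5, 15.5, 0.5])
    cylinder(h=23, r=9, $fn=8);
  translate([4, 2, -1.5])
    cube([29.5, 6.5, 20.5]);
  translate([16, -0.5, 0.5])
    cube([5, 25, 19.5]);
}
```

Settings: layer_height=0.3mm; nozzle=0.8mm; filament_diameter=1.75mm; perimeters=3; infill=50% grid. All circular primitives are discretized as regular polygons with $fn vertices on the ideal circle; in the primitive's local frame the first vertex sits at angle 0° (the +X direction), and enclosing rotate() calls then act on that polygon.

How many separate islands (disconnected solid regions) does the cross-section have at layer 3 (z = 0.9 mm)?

1

At z = 0.9 mm: the cube is present — its section is the full 4.5×19.5 rectangle; the cylinder at (4.5, 15.5): section is a regular 8-gon, circumradius r=9; the cube at (4, 2) (footprint 29.5×6.5) is included at this height; the 5×25 cube at (16, -0.5) contributes its full rectangle; Subtracting the remaining from the first: starting from the 4.5×19.5 cube, the r=9 cylinder at (4.5, 15.5) partially overlaps it — only the 54.31 mm² overlap (of its 229.10 mm²) is removed, clipping the outline; the 29.5×6.5 cube at (4, 2) partially overlaps it — only the 2.30 mm² overlap (of its 191.75 mm²) is removed, clipping the outline; the 5×25 cube at (16, -0.5) misses the remaining region (no effect) — 1 connected region. Overall, the cross-section is a single solid region. Island count = 1.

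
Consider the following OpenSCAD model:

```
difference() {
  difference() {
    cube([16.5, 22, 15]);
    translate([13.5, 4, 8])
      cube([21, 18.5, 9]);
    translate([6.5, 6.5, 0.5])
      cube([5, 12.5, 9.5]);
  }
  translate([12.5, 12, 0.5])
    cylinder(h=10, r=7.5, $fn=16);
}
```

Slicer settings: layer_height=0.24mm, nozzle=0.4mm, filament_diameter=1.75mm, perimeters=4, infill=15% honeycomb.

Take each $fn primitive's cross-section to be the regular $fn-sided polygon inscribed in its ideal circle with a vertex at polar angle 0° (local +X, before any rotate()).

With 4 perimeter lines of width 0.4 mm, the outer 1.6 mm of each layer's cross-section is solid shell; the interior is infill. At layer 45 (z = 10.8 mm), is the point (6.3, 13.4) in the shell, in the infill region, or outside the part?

At z = 10.8 mm: the 16.5×22 cube contributes its full rectangle; the cube at (13.5, 4) (footprint 21×18.5) is included at this height; the cube at (6.5, 6.5) does not reach this height (z outside [0.5, 10]); Subtracting the remaining from the first: starting from the 16.5×22 cube, the 21×18.5 cube at (13.5, 4) partially overlaps it — only the 54.00 mm² overlap (of its 388.50 mm²) is removed, clipping the outline — 1 connected region; the cylinder at (12.5, 12) does not reach this height (z outside [0.5, 10.5]); Subtracting the remaining from the first: none of the subtracted shapes is present at this height, so the result so far is unchanged — 1 connected region. Overall, the cross-section is a single solid region. The nearest boundary edge runs (0.00, 0.00)→(0.00, 22.00); distance from the point to it = 6.30 mm. The point is inside the cross-section and 6.30 mm from the nearest boundary — more than the 1.6 mm shell width (4 × 0.4), so it's in the infill interior.

infill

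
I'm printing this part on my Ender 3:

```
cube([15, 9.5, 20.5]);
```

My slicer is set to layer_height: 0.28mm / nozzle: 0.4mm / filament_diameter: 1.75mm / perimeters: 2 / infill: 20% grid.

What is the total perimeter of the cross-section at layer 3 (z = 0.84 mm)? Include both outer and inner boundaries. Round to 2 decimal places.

At z = 0.84 mm: the 15×9.5 cube contributes its full rectangle (perimeter 49.00 mm). Overall, the cross-section is a single solid region. Total boundary length (outer) = 49.00 mm.

49.00 mm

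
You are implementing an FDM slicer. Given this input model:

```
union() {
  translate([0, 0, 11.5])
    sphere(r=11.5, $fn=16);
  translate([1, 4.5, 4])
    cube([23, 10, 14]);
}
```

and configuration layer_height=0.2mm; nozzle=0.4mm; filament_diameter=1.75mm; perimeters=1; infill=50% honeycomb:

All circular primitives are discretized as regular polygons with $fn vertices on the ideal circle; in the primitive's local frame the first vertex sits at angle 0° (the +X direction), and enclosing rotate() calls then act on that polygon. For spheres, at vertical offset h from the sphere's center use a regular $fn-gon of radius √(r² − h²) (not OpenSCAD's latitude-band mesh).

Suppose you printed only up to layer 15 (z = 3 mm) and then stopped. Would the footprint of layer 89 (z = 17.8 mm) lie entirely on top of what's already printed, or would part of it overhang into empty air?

Compare the two slices. At z = 3: the sphere: section is a regular 16-gon, circumradius = √(r²−h²) = √(11.5²−8.5²) = 7.746 (area = (16/2)·7.746²·sin(360°/16) = 183.69 mm²); the cube at (1, 4.5) is absent (z outside [4, 18]); Taking the union: only the r=11.5 sphere is present, so the union is just that shape — area = 183.69 mm². At z = 17.8: the sphere: section is a regular 16-gon, circumradius = √(r²−h²) = √(11.5²−6.3²) = 9.621 (area = (16/2)·9.621²·sin(360°/16) = 283.37 mm²); the 23×10 cube at (1, 4.5) contributes its full rectangle (area 230.00 mm²); Taking the union: the regions partially overlap — summed areas 513.37 mm² minus the doubly-counted overlap 24.70 mm² gives 488.67 mm² — area = 488.67 mm². Checking containment: at z = 17.8 the cross-section extends beyond the z = 3 cross-section by about 304.98 mm².

part overhangs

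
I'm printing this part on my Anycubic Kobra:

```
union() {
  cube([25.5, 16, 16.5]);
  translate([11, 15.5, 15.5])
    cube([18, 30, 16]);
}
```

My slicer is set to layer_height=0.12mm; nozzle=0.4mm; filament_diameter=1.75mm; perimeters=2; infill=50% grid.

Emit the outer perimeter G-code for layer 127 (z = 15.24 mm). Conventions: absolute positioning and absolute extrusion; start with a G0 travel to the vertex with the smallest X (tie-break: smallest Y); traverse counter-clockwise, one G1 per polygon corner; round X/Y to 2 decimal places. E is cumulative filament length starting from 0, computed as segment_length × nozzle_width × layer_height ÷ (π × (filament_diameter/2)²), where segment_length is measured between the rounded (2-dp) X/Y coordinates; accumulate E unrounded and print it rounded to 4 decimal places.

G0 X0.00 Y0.00 Z15.24
G1 X25.50 Y0.00 E0.5089
G1 X25.50 Y16.00 E0.8282
G1 X0.00 Y16.00 E1.3371
G1 X0.00 Y0.00 E1.6564

At z = 15.24 mm: the cube is present — its section is the full 25.5×16 rectangle; the cube at (11, 15.5) is not intersected at this z (z outside [15.5, 31.5]); Combining (union): only the 25.5×16 cube is present, so the union is just that shape — 1 connected region. The outline is a single polygon with 4 vertices. Extrusion per mm of travel: 0.4 × 0.12 / (π × 0.875²) = 0.019956. Accumulating E over each segment gives final E = 1.6564.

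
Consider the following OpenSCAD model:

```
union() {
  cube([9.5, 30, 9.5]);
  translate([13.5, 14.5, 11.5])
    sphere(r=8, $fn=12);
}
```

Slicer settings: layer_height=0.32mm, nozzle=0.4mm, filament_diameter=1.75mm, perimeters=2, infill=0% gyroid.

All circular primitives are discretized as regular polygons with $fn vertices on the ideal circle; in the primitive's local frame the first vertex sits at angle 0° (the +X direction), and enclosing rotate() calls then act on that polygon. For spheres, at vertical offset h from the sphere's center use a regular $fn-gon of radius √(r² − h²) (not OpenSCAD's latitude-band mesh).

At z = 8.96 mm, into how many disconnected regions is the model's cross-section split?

At z = 8.96 mm: the 9.5×30 cube contributes its full rectangle; the r=8 sphere at (13.5, 14.5) slices to a regular 12-gon of circumradius 7.586 (√(r²−h²) with h=2.54 from center); Combining (union): the regions partially overlap (shared area 29.95 mm²), so overlapping operands fuse into one piece — 1 connected region. The result has 1 disconnected region.

1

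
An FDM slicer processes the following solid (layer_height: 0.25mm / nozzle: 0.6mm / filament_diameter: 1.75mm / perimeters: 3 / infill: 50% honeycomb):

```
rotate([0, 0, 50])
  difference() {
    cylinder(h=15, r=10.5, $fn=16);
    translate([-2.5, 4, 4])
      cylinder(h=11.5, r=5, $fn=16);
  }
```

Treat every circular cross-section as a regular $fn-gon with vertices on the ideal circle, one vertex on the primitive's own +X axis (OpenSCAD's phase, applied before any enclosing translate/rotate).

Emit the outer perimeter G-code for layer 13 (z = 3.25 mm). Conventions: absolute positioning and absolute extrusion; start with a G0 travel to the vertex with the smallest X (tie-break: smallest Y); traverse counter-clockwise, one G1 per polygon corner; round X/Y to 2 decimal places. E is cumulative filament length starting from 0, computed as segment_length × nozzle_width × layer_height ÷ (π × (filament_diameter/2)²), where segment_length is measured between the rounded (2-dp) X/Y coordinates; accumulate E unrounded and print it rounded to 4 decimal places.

G0 X-10.46 Y-0.92 Z3.25
G1 X-9.31 Y-4.85 E0.2554
G1 X-6.75 Y-8.04 E0.5104
G1 X-3.16 Y-10.01 E0.7658
G1 X0.92 Y-10.46 E1.0218
G1 X4.85 Y-9.31 E1.2772
G1 X8.04 Y-6.75 E1.5322
G1 X10.01 Y-3.16 E1.7876
G1 X10.46 Y0.92 E2.0436
G1 X9.31 Y4.85 E2.2990
G1 X6.75 Y8.04 E2.5540
G1 X3.16 Y10.01 E2.8094
G1 X-0.92 Y10.46 E3.0654
G1 X-4.85 Y9.31 E3.3208
G1 X-8.04 Y6.75 E3.5758
G1 X-10.01 Y3.16 E3.8312
G1 X-10.46 Y-0.92 E4.0872

At z = 3.25 mm: the cylinder: section is a regular 16-gon, circumradius r=10.5; the cylinder at (-2.5, 4) is absent (z outside [4, 15.5]); Taking the first minus the rest: none of the subtracted shapes is present at this height, so the r=10.5 cylinder is unchanged — 1 connected region; (whole slice rotated 50° about Z — lengths, areas and connectivity unchanged). The outline is a single polygon with 16 vertices. Extrusion per mm of travel: 0.6 × 0.25 / (π × 0.875²) = 0.062363. Accumulating E over each segment gives final E = 4.0872.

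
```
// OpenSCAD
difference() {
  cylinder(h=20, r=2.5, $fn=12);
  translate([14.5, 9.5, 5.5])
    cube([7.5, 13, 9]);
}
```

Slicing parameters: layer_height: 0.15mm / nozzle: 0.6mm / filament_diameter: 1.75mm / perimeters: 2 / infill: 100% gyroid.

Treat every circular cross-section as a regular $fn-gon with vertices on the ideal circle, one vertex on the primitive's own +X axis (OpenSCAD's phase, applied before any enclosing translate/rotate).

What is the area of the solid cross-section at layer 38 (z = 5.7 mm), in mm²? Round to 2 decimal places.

At z = 5.7 mm: the r=2.5 cylinder gives a regular 12-gon of circumradius 2.5 (constant along its height) (area = (12/2)·2.500²·sin(360°/12) = 18.75 mm²); the cube at (14.5, 9.5) is present — its section is the full 7.5×13 rectangle (area 97.50 mm²); Taking the first minus the rest: starting from the r=2.5 cylinder (18.75 mm²), the 7.5×13 cube at (14.5, 9.5) misses the remaining region (no effect) — area = 18.75 mm². Overall, the cross-section is a single solid region. Net area = 18.75 mm².

18.75 mm²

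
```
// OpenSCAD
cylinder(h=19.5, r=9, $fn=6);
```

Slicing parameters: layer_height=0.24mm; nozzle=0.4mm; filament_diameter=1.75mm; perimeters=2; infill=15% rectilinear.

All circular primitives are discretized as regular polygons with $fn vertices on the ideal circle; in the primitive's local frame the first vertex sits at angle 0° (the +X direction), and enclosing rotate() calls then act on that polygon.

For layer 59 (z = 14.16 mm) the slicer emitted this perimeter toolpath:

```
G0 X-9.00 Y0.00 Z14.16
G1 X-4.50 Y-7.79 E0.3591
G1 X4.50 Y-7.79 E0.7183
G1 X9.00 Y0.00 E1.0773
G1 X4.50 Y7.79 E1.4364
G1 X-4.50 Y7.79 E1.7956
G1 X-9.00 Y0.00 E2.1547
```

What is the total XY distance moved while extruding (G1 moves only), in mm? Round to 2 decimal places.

53.99 mm

Sum the Euclidean lengths of each G1 segment: total = 53.99 mm.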